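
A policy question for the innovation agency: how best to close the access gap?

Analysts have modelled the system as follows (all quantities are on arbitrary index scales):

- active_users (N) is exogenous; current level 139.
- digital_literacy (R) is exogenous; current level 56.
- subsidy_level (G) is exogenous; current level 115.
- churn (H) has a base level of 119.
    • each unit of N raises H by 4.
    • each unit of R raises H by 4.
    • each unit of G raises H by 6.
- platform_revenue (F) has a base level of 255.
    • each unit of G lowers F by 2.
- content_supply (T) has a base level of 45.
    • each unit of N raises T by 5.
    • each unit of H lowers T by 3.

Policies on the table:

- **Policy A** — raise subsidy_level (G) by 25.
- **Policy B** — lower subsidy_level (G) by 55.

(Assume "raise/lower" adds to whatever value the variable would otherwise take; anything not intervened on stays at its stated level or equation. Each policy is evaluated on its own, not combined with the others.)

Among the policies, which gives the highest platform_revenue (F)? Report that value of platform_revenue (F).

Policy A (G + 25):
  G = 115 + 25 = 140
  F = 255 − 2·140 = -25
Policy B (G − 55):
  G = 115 − 55 = 60
  F = 255 − 2·60 = 135
Comparing — Policy A: F=-25, Policy B: F=135. Highest is 135 (Policy B).

135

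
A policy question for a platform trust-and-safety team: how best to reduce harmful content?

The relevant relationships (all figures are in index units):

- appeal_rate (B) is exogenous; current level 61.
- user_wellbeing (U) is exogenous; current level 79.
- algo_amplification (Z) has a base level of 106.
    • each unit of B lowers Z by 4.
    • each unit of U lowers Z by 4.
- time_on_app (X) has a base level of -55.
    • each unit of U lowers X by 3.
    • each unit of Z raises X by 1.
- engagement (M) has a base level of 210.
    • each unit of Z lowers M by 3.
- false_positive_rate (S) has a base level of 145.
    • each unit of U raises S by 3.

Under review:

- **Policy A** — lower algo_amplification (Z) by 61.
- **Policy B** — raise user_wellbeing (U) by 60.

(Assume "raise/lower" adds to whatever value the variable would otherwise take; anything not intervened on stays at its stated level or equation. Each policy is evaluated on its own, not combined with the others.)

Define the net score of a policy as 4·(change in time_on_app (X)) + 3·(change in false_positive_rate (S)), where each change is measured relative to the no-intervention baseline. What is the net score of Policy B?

Baseline:
  B = 61
  U = 79
  Z = 106 − 4·61 − 4·79 = -454
  X = -55 − 3·79 + (-454) = -746
  S = 145 + 3·79 = 382
Policy B (U + 60):
  B = 61
  U = 79 + 60 = 139
  Z = 106 − 4·61 − 4·139 = -694
  X = -55 − 3·139 + (-694) = -1166
  S = 145 + 3·139 = 562
ΔX = -1166 − (-746) = -420; ΔS = 562 − 382 = 180
Score = 4·(-420) + 3·180 = -1140

-1140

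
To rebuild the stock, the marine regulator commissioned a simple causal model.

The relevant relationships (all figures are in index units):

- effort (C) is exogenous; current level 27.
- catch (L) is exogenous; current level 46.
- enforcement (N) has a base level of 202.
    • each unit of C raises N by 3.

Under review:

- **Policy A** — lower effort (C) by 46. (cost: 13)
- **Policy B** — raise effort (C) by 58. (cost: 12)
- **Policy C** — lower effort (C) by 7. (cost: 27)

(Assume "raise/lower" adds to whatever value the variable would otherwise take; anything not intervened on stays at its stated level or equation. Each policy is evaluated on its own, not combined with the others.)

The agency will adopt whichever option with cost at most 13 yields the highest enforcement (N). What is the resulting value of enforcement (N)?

Policy A (C − 46):
  C = 27 − 46 = -19
  N = 202 + 3·(-19) = 145
Policy B (C + 58):
  C = 27 + 58 = 85
  N = 202 + 3·85 = 457
Comparing — Policy A: N=145, Policy B: N=457. Highest is 457 (Policy B).

457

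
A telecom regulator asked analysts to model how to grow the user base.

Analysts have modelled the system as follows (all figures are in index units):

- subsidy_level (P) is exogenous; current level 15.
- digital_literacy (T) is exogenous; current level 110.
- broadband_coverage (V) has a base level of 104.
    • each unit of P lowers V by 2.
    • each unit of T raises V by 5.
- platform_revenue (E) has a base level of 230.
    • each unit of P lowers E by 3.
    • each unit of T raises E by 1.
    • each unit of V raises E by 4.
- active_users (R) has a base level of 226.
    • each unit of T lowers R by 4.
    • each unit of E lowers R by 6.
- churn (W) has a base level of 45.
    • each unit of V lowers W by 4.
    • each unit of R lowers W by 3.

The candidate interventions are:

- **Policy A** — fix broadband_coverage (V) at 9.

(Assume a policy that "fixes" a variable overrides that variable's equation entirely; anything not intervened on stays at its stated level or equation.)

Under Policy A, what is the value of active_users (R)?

Policy A (V := 9):
  P = 15
  T = 110
  V = 9
  E = 230 − 3·15 + 110 + 4·9 = 331
  R = 226 − 4·110 − 6·331 = -2200

-2200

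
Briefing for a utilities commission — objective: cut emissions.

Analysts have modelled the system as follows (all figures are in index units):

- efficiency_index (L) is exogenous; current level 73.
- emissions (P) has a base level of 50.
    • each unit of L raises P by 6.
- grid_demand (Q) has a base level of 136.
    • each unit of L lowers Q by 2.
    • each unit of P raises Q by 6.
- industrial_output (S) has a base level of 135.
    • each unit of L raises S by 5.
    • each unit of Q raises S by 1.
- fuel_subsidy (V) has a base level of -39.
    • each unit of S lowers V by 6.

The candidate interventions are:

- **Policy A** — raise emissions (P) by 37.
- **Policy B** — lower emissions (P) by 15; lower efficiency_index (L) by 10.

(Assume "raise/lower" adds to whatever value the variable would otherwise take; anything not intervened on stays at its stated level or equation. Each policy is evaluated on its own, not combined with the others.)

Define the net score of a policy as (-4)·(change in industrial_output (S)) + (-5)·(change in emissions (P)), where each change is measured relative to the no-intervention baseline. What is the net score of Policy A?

Baseline:
  L = 73
  P = 50 + 6·73 = 488
  Q = 136 − 2·73 + 6·488 = 2918
  S = 135 + 5·73 + 2918 = 3418
Policy A (P + 37):
  L = 73
  P = 50 + 6·73 (+37 from intervention) = 525
  Q = 136 − 2·73 + 6·525 = 3140
  S = 135 + 5·73 + 3140 = 3640
ΔS = 3640 − 3418 = 222; ΔP = 525 − 488 = 37
Score = (-4)·222 + (-5)·37 = -1073

-1073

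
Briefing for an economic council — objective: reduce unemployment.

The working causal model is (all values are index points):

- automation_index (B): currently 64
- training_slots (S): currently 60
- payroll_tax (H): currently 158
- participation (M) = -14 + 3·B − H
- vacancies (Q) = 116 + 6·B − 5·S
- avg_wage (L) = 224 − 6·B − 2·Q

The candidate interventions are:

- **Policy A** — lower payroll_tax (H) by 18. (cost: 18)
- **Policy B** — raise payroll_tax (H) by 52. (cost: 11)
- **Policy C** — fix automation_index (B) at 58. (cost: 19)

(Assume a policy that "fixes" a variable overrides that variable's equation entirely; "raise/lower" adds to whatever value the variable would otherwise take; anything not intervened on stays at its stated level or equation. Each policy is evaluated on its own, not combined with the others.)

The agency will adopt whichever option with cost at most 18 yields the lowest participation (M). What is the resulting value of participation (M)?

-32

Policy A (H − 18):
  B = 64
  H = 158 − 18 = 140
  M = -14 + 3·64 − 140 = 38
Policy B (H + 52):
  B = 64
  H = 158 + 52 = 210
  M = -14 + 3·64 − 210 = -32
Comparing — Policy A: M=38, Policy B: M=-32. Lowest is -32 (Policy B).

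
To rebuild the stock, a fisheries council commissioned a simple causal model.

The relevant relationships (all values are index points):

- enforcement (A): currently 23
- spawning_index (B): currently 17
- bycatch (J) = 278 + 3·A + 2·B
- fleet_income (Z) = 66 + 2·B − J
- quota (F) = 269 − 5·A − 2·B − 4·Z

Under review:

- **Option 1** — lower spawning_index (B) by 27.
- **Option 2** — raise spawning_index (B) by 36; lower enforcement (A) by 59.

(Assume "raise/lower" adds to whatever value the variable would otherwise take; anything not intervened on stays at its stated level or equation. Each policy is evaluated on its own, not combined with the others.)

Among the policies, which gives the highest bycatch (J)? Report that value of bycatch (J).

Option 1 (B − 27):
  A = 23
  B = 17 − 27 = -10
  J = 278 + 3·23 + 2·(-10) = 327
Option 2 (B + 36, A − 59):
  A = 23 − 59 = -36
  B = 17 + 36 = 53
  J = 278 + 3·(-36) + 2·53 = 276
Comparing — Option 1: J=327, Option 2: J=276. Highest is 327 (Option 1).

327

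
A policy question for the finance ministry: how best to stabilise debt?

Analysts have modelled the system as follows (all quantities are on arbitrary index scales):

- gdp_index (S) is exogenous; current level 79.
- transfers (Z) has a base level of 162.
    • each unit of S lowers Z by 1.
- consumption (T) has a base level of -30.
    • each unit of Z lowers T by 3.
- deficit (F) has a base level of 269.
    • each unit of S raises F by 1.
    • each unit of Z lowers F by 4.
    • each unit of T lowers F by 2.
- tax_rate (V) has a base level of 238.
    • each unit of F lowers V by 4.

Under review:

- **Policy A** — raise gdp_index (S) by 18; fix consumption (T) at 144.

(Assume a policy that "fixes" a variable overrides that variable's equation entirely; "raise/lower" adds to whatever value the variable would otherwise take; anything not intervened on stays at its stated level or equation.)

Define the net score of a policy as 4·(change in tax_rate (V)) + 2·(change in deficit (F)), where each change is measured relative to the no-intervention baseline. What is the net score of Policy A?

10584

Baseline:
  S = 79
  Z = 162 − 79 = 83
  T = -30 − 3·83 = -279
  F = 269 + 79 − 4·83 − 2·(-279) = 574
  V = 238 − 4·574 = -2058
Policy A (S + 18, T := 144):
  S = 79 + 18 = 97
  Z = 162 − 97 = 65
  T = 144
  F = 269 + 97 − 4·65 − 2·144 = -182
  V = 238 − 4·(-182) = 966
ΔV = 966 − (-2058) = 3024; ΔF = -182 − 574 = -756
Score = 4·3024 + 2·(-756) = 10584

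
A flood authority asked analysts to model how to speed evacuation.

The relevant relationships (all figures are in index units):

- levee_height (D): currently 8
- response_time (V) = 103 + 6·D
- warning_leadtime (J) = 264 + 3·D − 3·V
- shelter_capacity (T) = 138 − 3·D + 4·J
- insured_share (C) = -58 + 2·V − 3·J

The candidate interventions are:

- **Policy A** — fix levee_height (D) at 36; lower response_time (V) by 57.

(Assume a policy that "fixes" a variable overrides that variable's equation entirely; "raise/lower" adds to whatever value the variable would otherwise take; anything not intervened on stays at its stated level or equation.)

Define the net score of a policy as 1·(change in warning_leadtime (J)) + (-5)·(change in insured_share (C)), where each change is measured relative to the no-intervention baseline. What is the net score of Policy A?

Baseline:
  D = 8
  V = 103 + 6·8 = 151
  J = 264 + 3·8 − 3·151 = -165
  C = -58 + 2·151 − 3·(-165) = 739
Policy A (D := 36, V − 57):
  D = 36
  V = 103 + 6·36 (−57 from intervention) = 262
  J = 264 + 3·36 − 3·262 = -414
  C = -58 + 2·262 − 3·(-414) = 1708
ΔJ = -414 − (-165) = -249; ΔC = 1708 − 739 = 969
Score = 1·(-249) + (-5)·969 = -5094

-5094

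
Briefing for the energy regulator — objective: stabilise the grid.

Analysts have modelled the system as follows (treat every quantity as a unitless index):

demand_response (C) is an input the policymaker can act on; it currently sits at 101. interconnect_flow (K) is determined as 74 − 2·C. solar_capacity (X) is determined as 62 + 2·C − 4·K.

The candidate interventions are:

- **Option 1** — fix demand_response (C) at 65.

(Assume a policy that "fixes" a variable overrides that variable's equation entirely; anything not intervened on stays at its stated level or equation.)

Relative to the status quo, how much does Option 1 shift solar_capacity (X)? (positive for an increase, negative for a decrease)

Baseline:
  C = 101
  K = 74 − 2·101 = -128
  X = 62 + 2·101 − 4·(-128) = 776
Option 1 (C := 65):
  C = 65
  K = 74 − 2·65 = -56
  X = 62 + 2·65 − 4·(-56) = 416
Change in X: 416 − 776 = -360

-360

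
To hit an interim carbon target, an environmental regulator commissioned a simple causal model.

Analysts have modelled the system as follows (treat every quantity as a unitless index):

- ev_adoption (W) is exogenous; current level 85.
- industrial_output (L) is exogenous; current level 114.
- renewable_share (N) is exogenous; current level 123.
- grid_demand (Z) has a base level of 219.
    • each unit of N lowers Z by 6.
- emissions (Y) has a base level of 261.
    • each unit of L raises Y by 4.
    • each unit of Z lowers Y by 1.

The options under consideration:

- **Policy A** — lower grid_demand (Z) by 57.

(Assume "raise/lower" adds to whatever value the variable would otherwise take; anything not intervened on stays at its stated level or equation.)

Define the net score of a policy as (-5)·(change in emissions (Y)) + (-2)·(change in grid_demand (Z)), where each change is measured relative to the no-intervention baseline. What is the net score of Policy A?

-171

Baseline:
  L = 114
  N = 123
  Z = 219 − 6·123 = -519
  Y = 261 + 4·114 − (-519) = 1236
Policy A (Z − 57):
  L = 114
  N = 123
  Z = 219 − 6·123 (−57 from intervention) = -576
  Y = 261 + 4·114 − (-576) = 1293
ΔY = 1293 − 1236 = 57; ΔZ = -576 − (-519) = -57
Score = (-5)·57 + (-2)·(-57) = -171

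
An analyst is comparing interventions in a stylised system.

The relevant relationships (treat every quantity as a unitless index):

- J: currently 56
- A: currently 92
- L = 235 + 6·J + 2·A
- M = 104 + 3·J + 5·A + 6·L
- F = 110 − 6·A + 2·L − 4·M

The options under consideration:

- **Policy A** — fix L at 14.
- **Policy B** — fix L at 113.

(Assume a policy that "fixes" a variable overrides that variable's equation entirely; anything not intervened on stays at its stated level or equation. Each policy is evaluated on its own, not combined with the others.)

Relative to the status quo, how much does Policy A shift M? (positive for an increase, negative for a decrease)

-4446

Baseline:
  J = 56
  A = 92
  L = 235 + 6·56 + 2·92 = 755
  M = 104 + 3·56 + 5·92 + 6·755 = 5262
Policy A (L := 14):
  J = 56
  A = 92
  L = 14
  M = 104 + 3·56 + 5·92 + 6·14 = 816
Change in M: 816 − 5262 = -4446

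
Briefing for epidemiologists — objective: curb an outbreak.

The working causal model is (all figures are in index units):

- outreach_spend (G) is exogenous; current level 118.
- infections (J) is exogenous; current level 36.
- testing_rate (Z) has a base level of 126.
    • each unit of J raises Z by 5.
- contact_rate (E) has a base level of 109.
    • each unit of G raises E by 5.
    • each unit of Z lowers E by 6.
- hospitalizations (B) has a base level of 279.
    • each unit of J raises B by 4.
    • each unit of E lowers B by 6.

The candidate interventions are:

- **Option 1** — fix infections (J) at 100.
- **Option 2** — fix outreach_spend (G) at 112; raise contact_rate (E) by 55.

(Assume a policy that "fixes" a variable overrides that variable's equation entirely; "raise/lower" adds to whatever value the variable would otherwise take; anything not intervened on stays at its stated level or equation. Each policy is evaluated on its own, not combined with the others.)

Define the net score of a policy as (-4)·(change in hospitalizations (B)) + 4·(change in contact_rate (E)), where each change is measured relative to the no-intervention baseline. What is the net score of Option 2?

Baseline:
  G = 118
  J = 36
  Z = 126 + 5·36 = 306
  E = 109 + 5·118 − 6·306 = -1137
  B = 279 + 4·36 − 6·(-1137) = 7245
Option 2 (G := 112, E + 55):
  G = 112
  J = 36
  Z = 126 + 5·36 = 306
  E = 109 + 5·112 − 6·306 (+55 from intervention) = -1112
  B = 279 + 4·36 − 6·(-1112) = 7095
ΔB = 7095 − 7245 = -150; ΔE = -1112 − (-1137) = 25
Score = (-4)·(-150) + 4·25 = 700

700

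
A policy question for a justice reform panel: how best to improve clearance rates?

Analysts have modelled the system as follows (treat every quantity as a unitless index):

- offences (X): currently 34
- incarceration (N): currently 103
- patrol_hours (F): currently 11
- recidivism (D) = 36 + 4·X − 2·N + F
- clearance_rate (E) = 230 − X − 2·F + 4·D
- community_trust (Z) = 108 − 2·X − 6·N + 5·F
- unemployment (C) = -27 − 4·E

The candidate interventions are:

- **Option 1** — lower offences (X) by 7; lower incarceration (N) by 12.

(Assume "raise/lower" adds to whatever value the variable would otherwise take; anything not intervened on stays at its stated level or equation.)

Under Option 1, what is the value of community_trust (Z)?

-437

Option 1 (X − 7, N − 12):
  X = 34 − 7 = 27
  N = 103 − 12 = 91
  F = 11
  Z = 108 − 2·27 − 6·91 + 5·11 = -437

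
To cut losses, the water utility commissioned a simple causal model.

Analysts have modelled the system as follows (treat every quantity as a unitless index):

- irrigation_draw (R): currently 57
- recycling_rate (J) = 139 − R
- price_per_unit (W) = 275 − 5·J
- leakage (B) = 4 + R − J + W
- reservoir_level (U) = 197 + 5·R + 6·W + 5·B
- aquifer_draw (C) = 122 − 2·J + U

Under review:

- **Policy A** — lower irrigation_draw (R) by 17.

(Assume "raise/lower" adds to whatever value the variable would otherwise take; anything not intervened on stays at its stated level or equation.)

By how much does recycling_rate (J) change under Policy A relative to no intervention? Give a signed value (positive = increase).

Baseline:
  R = 57
  J = 139 − 57 = 82
Policy A (R − 17):
  R = 57 − 17 = 40
  J = 139 − 40 = 99
Change in J: 99 − 82 = 17

17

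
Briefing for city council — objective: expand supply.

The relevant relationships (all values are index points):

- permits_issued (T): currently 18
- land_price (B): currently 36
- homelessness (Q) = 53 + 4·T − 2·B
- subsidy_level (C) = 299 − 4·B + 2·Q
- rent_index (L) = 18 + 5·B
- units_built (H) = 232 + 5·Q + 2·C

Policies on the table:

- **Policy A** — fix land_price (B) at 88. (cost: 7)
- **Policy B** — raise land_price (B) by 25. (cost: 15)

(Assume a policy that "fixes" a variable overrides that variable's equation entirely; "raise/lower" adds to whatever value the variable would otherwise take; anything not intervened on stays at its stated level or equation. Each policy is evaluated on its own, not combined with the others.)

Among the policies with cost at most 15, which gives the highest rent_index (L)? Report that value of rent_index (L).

Policy A (B := 88):
  B = 88
  L = 18 + 5·88 = 458
Policy B (B + 25):
  B = 36 + 25 = 61
  L = 18 + 5·61 = 323
Comparing — Policy A: L=458, Policy B: L=323. Highest is 458 (Policy A).

458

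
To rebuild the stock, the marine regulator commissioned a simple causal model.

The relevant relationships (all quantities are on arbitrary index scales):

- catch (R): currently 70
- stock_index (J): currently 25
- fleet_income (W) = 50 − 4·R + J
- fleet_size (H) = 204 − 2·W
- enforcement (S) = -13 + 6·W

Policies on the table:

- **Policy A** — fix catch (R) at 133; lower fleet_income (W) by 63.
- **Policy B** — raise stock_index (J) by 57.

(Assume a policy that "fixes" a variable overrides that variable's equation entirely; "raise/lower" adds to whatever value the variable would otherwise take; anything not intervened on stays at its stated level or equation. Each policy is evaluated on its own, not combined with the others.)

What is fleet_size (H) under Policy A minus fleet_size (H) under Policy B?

744

Policy A (R := 133, W − 63):
  R = 133
  J = 25
  W = 50 − 4·133 + 25 (−63 from intervention) = -520
  H = 204 − 2·(-520) = 1244
Policy B (J + 57):
  R = 70
  J = 25 + 57 = 82
  W = 50 − 4·70 + 82 = -148
  H = 204 − 2·(-148) = 500
H: 1244 − 500 = 744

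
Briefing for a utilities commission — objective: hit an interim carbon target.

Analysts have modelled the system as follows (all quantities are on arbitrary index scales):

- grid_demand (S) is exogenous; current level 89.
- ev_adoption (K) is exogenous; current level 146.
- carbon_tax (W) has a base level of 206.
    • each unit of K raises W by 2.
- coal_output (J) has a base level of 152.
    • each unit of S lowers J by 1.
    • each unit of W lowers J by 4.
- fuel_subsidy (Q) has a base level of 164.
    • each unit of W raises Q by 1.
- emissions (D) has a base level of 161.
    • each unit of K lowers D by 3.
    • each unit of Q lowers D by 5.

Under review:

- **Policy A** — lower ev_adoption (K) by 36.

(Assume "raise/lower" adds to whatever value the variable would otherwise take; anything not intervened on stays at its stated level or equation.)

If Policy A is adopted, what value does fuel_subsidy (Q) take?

590

Policy A (K − 36):
  K = 146 − 36 = 110
  W = 206 + 2·110 = 426
  Q = 164 + 426 = 590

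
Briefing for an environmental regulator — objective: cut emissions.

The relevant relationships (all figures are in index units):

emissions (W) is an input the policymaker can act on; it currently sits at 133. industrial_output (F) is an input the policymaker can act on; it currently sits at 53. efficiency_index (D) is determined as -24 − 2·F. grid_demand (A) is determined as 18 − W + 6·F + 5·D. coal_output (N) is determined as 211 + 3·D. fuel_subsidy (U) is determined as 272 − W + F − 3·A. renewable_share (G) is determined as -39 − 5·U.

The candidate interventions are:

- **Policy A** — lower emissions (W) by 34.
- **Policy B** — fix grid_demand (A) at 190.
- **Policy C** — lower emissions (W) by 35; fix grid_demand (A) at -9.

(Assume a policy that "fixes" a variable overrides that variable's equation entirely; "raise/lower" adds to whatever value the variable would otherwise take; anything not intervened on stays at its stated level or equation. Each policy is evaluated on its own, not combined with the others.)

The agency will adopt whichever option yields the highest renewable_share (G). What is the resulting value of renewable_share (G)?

1851

Policy A (W − 34):
  W = 133 − 34 = 99
  F = 53
  D = -24 − 2·53 = -130
  A = 18 − 99 + 6·53 + 5·(-130) = -413
  U = 272 − 99 + 53 − 3·(-413) = 1465
  G = -39 − 5·1465 = -7364
Policy B (A := 190):
  W = 133
  F = 53
  D = -24 − 2·53 = -130
  A = 190
  U = 272 − 133 + 53 − 3·190 = -378
  G = -39 − 5·(-378) = 1851
Policy C (W − 35, A := -9):
  W = 133 − 35 = 98
  F = 53
  D = -24 − 2·53 = -130
  A = -9
  U = 272 − 98 + 53 − 3·(-9) = 254
  G = -39 − 5·254 = -1309
Comparing — Policy A: G=-7364, Policy B: G=1851, Policy C: G=-1309. Highest is 1851 (Policy B).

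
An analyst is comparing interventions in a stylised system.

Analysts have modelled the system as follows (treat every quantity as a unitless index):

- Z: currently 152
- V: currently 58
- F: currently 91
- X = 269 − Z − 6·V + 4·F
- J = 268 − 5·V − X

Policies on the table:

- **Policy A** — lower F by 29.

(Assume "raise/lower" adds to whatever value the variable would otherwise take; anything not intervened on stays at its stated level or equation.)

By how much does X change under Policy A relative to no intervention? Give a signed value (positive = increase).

-116

Baseline:
  Z = 152
  V = 58
  F = 91
  X = 269 − 152 − 6·58 + 4·91 = 133
Policy A (F − 29):
  Z = 152
  V = 58
  F = 91 − 29 = 62
  X = 269 − 152 − 6·58 + 4·62 = 17
Change in X: 17 − 133 = -116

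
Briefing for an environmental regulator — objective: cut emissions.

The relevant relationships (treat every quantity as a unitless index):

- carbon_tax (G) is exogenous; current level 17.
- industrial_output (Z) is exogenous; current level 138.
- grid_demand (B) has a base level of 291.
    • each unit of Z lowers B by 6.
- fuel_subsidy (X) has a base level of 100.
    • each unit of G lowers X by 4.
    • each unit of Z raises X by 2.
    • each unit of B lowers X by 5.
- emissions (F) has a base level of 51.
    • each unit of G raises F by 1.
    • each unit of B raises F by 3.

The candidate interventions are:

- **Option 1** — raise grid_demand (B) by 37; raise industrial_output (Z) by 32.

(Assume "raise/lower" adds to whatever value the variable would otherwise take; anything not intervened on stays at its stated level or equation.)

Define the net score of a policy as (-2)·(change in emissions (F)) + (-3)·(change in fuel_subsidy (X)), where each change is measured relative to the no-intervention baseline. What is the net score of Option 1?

-1587

Baseline:
  G = 17
  Z = 138
  B = 291 − 6·138 = -537
  X = 100 − 4·17 + 2·138 − 5·(-537) = 2993
  F = 51 + 17 + 3·(-537) = -1543
Option 1 (B + 37, Z + 32):
  G = 17
  Z = 138 + 32 = 170
  B = 291 − 6·170 (+37 from intervention) = -692
  X = 100 − 4·17 + 2·170 − 5·(-692) = 3832
  F = 51 + 17 + 3·(-692) = -2008
ΔF = -2008 − (-1543) = -465; ΔX = 3832 − 2993 = 839
Score = (-2)·(-465) + (-3)·839 = -1587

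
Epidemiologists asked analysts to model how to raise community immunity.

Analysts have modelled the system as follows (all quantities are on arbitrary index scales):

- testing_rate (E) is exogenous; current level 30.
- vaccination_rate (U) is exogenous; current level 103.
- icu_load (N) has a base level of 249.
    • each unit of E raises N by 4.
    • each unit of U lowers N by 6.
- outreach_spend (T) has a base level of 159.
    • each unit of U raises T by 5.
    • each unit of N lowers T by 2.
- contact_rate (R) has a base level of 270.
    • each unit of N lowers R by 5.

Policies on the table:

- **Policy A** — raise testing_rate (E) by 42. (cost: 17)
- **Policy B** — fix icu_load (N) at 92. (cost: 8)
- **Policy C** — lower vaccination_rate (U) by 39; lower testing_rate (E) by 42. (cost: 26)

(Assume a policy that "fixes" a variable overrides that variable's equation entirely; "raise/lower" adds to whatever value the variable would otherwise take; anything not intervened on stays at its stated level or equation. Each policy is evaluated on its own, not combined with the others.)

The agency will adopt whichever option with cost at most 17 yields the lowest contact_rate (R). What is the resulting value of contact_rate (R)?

-190

Policy A (E + 42):
  E = 30 + 42 = 72
  U = 103
  N = 249 + 4·72 − 6·103 = -81
  R = 270 − 5·(-81) = 675
Policy B (N := 92):
  E = 30
  U = 103
  N = 92
  R = 270 − 5·92 = -190
Comparing — Policy A: R=675, Policy B: R=-190. Lowest is -190 (Policy B).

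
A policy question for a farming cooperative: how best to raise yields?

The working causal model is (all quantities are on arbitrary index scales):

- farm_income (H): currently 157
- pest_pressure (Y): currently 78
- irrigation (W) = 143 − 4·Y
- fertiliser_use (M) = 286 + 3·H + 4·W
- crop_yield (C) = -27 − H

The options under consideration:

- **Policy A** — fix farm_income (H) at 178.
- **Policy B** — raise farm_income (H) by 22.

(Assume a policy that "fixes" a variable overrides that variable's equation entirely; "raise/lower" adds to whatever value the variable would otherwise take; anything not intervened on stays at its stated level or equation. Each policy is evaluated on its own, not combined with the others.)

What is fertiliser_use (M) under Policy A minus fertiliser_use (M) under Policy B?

-3

Policy A (H := 178):
  H = 178
  Y = 78
  W = 143 − 4·78 = -169
  M = 286 + 3·178 + 4·(-169) = 144
Policy B (H + 22):
  H = 157 + 22 = 179
  Y = 78
  W = 143 − 4·78 = -169
  M = 286 + 3·179 + 4·(-169) = 147
M: 144 − 147 = -3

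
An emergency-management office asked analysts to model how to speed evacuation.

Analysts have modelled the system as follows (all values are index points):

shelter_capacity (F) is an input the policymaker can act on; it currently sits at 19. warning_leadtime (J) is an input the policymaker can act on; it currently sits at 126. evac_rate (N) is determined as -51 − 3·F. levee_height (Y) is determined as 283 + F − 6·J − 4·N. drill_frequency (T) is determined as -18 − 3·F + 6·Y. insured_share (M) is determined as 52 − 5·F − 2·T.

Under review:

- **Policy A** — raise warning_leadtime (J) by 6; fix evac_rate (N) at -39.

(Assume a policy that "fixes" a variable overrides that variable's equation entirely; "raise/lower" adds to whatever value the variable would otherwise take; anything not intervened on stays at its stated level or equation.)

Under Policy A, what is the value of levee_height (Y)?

Policy A (J + 6, N := -39):
  F = 19
  J = 126 + 6 = 132
  N = -39
  Y = 283 + 19 − 6·132 − 4·(-39) = -334

-334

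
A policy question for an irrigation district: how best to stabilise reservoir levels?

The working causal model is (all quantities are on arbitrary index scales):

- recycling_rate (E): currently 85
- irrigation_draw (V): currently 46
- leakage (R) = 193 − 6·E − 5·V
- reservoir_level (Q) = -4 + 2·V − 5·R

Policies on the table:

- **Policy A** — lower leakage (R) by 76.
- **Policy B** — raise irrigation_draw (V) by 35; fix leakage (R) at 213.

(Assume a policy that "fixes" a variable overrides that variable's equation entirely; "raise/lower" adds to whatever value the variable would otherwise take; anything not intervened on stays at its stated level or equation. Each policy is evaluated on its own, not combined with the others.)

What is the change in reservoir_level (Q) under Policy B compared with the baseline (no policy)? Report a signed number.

Baseline:
  E = 85
  V = 46
  R = 193 − 6·85 − 5·46 = -547
  Q = -4 + 2·46 − 5·(-547) = 2823
Policy B (V + 35, R := 213):
  E = 85
  V = 46 + 35 = 81
  R = 213
  Q = -4 + 2·81 − 5·213 = -907
Change in Q: -907 − 2823 = -3730

-3730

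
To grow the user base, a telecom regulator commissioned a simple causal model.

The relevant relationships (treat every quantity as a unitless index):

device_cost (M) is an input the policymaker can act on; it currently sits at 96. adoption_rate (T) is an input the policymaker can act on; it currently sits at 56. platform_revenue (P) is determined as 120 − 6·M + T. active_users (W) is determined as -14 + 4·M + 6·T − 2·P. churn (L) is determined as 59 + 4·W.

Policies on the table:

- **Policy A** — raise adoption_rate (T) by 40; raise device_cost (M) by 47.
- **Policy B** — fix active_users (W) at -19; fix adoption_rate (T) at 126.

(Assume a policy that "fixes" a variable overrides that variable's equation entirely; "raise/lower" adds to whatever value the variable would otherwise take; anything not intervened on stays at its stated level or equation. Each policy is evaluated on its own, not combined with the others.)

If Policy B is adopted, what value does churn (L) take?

Policy B (W := -19, T := 126):
  M = 96
  T = 126
  P = 120 − 6·96 + 126 = -330
  W = -19
  L = 59 + 4·(-19) = -17

-17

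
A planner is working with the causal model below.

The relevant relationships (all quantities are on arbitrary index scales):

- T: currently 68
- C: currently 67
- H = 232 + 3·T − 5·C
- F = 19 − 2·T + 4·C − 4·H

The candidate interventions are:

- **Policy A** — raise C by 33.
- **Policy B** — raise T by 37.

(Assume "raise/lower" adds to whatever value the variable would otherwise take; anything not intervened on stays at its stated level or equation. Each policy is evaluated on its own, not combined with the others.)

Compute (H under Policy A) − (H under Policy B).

-276

Policy A (C + 33):
  T = 68
  C = 67 + 33 = 100
  H = 232 + 3·68 − 5·100 = -64
Policy B (T + 37):
  T = 68 + 37 = 105
  C = 67
  H = 232 + 3·105 − 5·67 = 212
H: -64 − 212 = -276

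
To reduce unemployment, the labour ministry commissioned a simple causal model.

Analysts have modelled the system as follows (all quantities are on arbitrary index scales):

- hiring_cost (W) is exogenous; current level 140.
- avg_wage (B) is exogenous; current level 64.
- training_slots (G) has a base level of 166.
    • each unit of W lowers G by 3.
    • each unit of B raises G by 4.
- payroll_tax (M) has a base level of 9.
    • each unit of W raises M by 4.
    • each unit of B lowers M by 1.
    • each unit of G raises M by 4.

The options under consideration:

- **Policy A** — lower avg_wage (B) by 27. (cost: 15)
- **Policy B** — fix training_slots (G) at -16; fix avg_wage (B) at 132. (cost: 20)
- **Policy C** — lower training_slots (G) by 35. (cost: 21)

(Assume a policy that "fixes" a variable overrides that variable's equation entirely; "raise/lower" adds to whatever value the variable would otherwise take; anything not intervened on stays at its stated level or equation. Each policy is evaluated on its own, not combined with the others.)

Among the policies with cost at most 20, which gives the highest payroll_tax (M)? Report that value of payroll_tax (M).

373

Policy A (B − 27):
  W = 140
  B = 64 − 27 = 37
  G = 166 − 3·140 + 4·37 = -106
  M = 9 + 4·140 − 37 + 4·(-106) = 108
Policy B (G := -16, B := 132):
  W = 140
  B = 132
  G = -16
  M = 9 + 4·140 − 132 + 4·(-16) = 373
Comparing — Policy A: M=108, Policy B: M=373. Highest is 373 (Policy B).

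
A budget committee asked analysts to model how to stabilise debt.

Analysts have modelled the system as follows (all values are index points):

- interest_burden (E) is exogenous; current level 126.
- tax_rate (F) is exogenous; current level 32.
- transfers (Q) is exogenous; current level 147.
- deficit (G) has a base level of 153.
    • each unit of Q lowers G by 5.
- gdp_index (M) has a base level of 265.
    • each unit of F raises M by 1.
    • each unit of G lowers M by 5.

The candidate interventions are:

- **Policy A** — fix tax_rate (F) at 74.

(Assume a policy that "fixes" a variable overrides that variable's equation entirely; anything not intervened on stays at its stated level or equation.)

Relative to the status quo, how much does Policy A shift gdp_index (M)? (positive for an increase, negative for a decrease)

42

Baseline:
  F = 32
  Q = 147
  G = 153 − 5·147 = -582
  M = 265 + 32 − 5·(-582) = 3207
Policy A (F := 74):
  F = 74
  Q = 147
  G = 153 − 5·147 = -582
  M = 265 + 74 − 5·(-582) = 3249
Change in M: 3249 − 3207 = 42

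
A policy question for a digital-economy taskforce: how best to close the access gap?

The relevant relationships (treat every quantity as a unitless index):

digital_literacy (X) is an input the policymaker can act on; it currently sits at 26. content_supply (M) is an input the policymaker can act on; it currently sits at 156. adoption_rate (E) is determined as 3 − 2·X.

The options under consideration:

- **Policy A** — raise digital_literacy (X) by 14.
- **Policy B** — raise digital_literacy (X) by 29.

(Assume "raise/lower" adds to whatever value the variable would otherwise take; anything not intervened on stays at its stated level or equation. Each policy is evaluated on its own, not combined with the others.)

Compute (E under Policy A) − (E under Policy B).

Policy A (X + 14):
  X = 26 + 14 = 40
  E = 3 − 2·40 = -77
Policy B (X + 29):
  X = 26 + 29 = 55
  E = 3 − 2·55 = -107
E: -77 − (-107) = 30

30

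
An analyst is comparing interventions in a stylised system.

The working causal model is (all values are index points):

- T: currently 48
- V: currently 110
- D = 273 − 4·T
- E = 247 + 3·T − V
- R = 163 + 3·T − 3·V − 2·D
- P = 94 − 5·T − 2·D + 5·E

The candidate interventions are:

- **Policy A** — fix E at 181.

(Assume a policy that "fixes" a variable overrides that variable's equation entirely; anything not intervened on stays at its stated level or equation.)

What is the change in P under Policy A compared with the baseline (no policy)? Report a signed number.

-500

Baseline:
  T = 48
  V = 110
  D = 273 − 4·48 = 81
  E = 247 + 3·48 − 110 = 281
  P = 94 − 5·48 − 2·81 + 5·281 = 1097
Policy A (E := 181):
  T = 48
  V = 110
  D = 273 − 4·48 = 81
  E = 181
  P = 94 − 5·48 − 2·81 + 5·181 = 597
Change in P: 597 − 1097 = -500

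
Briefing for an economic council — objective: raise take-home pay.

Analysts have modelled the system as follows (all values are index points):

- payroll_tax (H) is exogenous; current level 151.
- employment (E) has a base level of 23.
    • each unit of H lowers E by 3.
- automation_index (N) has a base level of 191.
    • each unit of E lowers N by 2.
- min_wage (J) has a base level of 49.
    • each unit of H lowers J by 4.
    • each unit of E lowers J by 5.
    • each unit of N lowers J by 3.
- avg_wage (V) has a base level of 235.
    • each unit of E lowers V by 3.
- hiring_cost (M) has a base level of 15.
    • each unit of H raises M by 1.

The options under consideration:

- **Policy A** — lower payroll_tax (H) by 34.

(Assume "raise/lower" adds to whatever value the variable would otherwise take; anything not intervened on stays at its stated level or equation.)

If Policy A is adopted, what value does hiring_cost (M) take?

132

Policy A (H − 34):
  H = 151 − 34 = 117
  M = 15 + 117 = 132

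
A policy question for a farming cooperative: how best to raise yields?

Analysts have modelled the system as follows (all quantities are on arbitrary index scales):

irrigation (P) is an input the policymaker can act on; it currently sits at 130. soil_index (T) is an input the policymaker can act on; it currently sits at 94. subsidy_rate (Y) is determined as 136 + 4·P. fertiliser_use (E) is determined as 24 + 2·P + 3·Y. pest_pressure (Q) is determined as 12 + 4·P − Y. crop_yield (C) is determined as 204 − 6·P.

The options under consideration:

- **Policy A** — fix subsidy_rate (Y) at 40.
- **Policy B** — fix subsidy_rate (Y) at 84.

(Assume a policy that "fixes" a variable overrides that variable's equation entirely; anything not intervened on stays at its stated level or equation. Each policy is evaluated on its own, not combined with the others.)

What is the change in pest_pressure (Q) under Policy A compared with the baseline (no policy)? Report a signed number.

616

Baseline:
  P = 130
  Y = 136 + 4·130 = 656
  Q = 12 + 4·130 − 656 = -124
Policy A (Y := 40):
  P = 130
  Y = 40
  Q = 12 + 4·130 − 40 = 492
Change in Q: 492 − (-124) = 616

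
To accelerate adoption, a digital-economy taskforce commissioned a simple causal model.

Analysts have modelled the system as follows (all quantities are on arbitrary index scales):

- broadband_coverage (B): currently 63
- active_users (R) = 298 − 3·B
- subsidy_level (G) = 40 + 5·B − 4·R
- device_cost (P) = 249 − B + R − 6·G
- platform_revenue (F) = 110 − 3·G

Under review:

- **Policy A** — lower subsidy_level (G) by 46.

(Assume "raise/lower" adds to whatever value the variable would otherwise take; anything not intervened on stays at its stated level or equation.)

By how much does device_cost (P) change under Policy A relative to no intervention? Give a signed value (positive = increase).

276

Baseline:
  B = 63
  R = 298 − 3·63 = 109
  G = 40 + 5·63 − 4·109 = -81
  P = 249 − 63 + 109 − 6·(-81) = 781
Policy A (G − 46):
  B = 63
  R = 298 − 3·63 = 109
  G = 40 + 5·63 − 4·109 (−46 from intervention) = -127
  P = 249 − 63 + 109 − 6·(-127) = 1057
Change in P: 1057 − 781 = 276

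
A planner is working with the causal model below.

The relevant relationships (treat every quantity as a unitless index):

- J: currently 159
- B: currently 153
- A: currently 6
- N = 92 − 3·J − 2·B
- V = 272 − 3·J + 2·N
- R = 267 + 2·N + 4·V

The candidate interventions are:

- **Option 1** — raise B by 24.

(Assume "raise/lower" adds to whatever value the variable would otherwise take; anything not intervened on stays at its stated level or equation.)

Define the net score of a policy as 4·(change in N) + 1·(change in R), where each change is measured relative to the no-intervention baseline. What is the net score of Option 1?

Baseline:
  J = 159
  B = 153
  N = 92 − 3·159 − 2·153 = -691
  V = 272 − 3·159 + 2·(-691) = -1587
  R = 267 + 2·(-691) + 4·(-1587) = -7463
Option 1 (B + 24):
  J = 159
  B = 153 + 24 = 177
  N = 92 − 3·159 − 2·177 = -739
  V = 272 − 3·159 + 2·(-739) = -1683
  R = 267 + 2·(-739) + 4·(-1683) = -7943
ΔN = -739 − (-691) = -48; ΔR = -7943 − (-7463) = -480
Score = 4·(-48) + 1·(-480) = -672

-672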